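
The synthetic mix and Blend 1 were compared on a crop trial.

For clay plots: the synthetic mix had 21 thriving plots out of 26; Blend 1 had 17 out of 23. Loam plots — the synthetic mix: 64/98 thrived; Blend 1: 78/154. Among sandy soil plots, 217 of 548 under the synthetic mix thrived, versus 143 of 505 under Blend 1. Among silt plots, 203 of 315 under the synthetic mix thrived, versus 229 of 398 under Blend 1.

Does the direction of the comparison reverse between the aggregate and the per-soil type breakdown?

Clay: the synthetic mix 21/26 = 80.8%, Blend 1 17/23 = 73.9% → the synthetic mix
Loam: the synthetic mix 64/98 = 65.3%, Blend 1 78/154 = 50.6% → the synthetic mix
Sandy soil: the synthetic mix 217/548 = 39.6%, Blend 1 143/505 = 28.3% → the synthetic mix
Silt: the synthetic mix 203/315 = 64.4%, Blend 1 229/398 = 57.5% → the synthetic mix
Overall: the synthetic mix 505/987 = 51.2%, Blend 1 467/1080 = 43.2% → the synthetic mix
The synthetic mix wins overall and in every soil group — no reversal.

No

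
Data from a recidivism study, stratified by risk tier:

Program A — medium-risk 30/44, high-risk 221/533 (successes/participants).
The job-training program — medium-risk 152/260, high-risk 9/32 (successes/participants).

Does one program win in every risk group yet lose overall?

Yes

Medium-risk: Program A 30/44 = 68.2%, the job-training program 152/260 = 58.5% → Program A
High-risk: Program A 221/533 = 41.5%, the job-training program 9/32 = 28.1% → Program A
Overall: Program A 251/577 = 43.5%, the job-training program 161/292 = 55.1% → the job-training program
Program A wins each risk group but the job-training program wins overall — the comparison reverses. Program A's participants skew toward high-risk, which has a lower base rate.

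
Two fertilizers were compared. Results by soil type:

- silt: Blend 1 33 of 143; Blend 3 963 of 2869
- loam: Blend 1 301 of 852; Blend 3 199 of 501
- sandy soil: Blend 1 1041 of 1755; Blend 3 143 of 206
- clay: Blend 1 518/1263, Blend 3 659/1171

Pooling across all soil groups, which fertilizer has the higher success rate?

Blend 1

Silt: Blend 1 33/143 = 23.1%, Blend 3 963/2869 = 33.6% → Blend 3
Loam: Blend 1 301/852 = 35.3%, Blend 3 199/501 = 39.7% → Blend 3
Sandy soil: Blend 1 1041/1755 = 59.3%, Blend 3 143/206 = 69.4% → Blend 3
Clay: Blend 1 518/1263 = 41.0%, Blend 3 659/1171 = 56.3% → Blend 3
Overall: Blend 1 1893/4013 = 47.2%, Blend 3 1964/4747 = 41.4% → Blend 1
(Blend 3 wins every soil group but Blend 1 wins overall — Blend 3's plots skew toward the low-rate silt group.)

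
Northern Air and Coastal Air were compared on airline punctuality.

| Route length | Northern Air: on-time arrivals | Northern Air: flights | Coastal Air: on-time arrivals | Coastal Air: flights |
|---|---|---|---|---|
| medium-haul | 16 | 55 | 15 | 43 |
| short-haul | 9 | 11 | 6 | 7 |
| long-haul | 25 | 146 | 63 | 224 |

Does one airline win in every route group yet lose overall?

No

Medium-haul: Northern Air 16/55 = 29.1%, Coastal Air 15/43 = 34.9% → Coastal Air
Short-haul: Northern Air 9/11 = 81.8%, Coastal Air 6/7 = 85.7% → Coastal Air
Long-haul: Northern Air 25/146 = 17.1%, Coastal Air 63/224 = 28.1% → Coastal Air
Overall: Northern Air 50/212 = 23.6%, Coastal Air 84/274 = 30.7% → Coastal Air
Coastal Air wins overall and in every route group — no reversal.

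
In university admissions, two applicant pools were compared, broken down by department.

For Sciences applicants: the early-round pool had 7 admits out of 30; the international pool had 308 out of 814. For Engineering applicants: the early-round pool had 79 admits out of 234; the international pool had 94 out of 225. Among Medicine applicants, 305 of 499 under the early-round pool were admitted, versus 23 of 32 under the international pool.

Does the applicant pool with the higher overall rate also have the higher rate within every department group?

No

Sciences: the early-round pool 7/30 = 23.3%, the international pool 308/814 = 37.8% → the international pool
Engineering: the early-round pool 79/234 = 33.8%, the international pool 94/225 = 41.8% → the international pool
Medicine: the early-round pool 305/499 = 61.1%, the international pool 23/32 = 71.9% → the international pool
Overall: the early-round pool 391/763 = 51.2%, the international pool 425/1071 = 39.7% → the early-round pool
The international pool wins each department group but the early-round pool wins overall — the comparison reverses. The international pool's applicants skew toward Sciences, which has a lower base rate.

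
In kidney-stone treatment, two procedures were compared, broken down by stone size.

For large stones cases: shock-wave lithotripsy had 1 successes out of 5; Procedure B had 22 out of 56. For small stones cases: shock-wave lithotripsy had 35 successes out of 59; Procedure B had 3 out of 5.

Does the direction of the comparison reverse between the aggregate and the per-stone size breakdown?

Yes

Large stones: shock-wave lithotripsy 1/5 = 20.0%, Procedure B 22/56 = 39.3% → Procedure B
Small stones: shock-wave lithotripsy 35/59 = 59.3%, Procedure B 3/5 = 60.0% → Procedure B
Overall: shock-wave lithotripsy 36/64 = 56.2%, Procedure B 25/61 = 41.0% → shock-wave lithotripsy
Procedure B wins each stone group but shock-wave lithotripsy wins overall — the comparison reverses. Procedure B's cases skew toward large stones, which has a lower base rate.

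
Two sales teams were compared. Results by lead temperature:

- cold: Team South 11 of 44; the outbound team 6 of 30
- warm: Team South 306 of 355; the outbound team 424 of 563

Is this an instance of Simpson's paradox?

Cold: Team South 11/44 = 25.0%, the outbound team 6/30 = 20.0% → Team South
Warm: Team South 306/355 = 86.2%, the outbound team 424/563 = 75.3% → Team South
Overall: Team South 317/399 = 79.4%, the outbound team 430/593 = 72.5% → Team South
Team South wins overall and in every lead group — no reversal.

No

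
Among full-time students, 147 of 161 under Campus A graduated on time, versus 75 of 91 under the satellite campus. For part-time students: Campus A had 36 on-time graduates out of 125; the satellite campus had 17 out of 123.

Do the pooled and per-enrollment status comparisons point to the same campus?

Yes

Full-time: Campus A 147/161 = 91.3%, the satellite campus 75/91 = 82.4% → Campus A
Part-time: Campus A 36/125 = 28.8%, the satellite campus 17/123 = 13.8% → Campus A
Overall: Campus A 183/286 = 64.0%, the satellite campus 92/214 = 43.0% → Campus A
Campus A wins overall and in every enrollment group — no reversal.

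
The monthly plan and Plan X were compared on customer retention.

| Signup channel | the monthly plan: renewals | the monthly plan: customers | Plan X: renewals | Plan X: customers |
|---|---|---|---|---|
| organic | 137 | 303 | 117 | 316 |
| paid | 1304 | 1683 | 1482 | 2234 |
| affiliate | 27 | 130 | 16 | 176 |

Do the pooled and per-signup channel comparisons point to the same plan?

Organic: the monthly plan 137/303 = 45.2%, Plan X 117/316 = 37.0% → the monthly plan
Paid: the monthly plan 1304/1683 = 77.5%, Plan X 1482/2234 = 66.3% → the monthly plan
Affiliate: the monthly plan 27/130 = 20.8%, Plan X 16/176 = 9.1% → the monthly plan
Overall: the monthly plan 1468/2116 = 69.4%, Plan X 1615/2726 = 59.2% → the monthly plan
The monthly plan wins overall and in every signup group — no reversal.

Yes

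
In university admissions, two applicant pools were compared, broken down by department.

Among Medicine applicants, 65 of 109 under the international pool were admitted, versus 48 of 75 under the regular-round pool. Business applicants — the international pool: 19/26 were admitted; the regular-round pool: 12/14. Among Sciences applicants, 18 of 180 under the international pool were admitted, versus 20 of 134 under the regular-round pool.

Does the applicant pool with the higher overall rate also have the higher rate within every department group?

Medicine: the international pool 65/109 = 59.6%, the regular-round pool 48/75 = 64.0% → the regular-round pool
Business: the international pool 19/26 = 73.1%, the regular-round pool 12/14 = 85.7% → the regular-round pool
Sciences: the international pool 18/180 = 10.0%, the regular-round pool 20/134 = 14.9% → the regular-round pool
Overall: the international pool 102/315 = 32.4%, the regular-round pool 80/223 = 35.9% → the regular-round pool
The regular-round pool wins overall and in every department group — no reversal.

Yes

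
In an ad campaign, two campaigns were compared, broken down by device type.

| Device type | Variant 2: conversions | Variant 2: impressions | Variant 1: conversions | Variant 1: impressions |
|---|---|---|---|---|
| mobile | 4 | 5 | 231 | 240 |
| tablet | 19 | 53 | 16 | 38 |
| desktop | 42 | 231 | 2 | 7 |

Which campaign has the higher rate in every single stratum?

Variant 1

Mobile: Variant 2 4/5 = 80.0%, Variant 1 231/240 = 96.2% → Variant 1
Tablet: Variant 2 19/53 = 35.8%, Variant 1 16/38 = 42.1% → Variant 1
Desktop: Variant 2 42/231 = 18.2%, Variant 1 2/7 = 28.6% → Variant 1
Variant 1 has the higher rate in all 3 groups.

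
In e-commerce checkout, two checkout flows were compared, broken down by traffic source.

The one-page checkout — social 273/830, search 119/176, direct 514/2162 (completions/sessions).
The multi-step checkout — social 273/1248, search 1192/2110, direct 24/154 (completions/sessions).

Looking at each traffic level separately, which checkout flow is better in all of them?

the one-page checkout

Social: the one-page checkout 273/830 = 32.9%, the multi-step checkout 273/1248 = 21.9% → the one-page checkout
Search: the one-page checkout 119/176 = 67.6%, the multi-step checkout 1192/2110 = 56.5% → the one-page checkout
Direct: the one-page checkout 514/2162 = 23.8%, the multi-step checkout 24/154 = 15.6% → the one-page checkout
The one-page checkout has the higher rate in all 3 groups.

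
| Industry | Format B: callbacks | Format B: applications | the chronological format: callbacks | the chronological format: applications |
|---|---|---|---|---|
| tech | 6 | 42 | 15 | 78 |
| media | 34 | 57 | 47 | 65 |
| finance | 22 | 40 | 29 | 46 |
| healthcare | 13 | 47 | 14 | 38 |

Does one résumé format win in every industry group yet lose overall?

Tech: Format B 6/42 = 14.3%, the chronological format 15/78 = 19.2% → the chronological format
Media: Format B 34/57 = 59.6%, the chronological format 47/65 = 72.3% → the chronological format
Finance: Format B 22/40 = 55.0%, the chronological format 29/46 = 63.0% → the chronological format
Healthcare: Format B 13/47 = 27.7%, the chronological format 14/38 = 36.8% → the chronological format
Overall: Format B 75/186 = 40.3%, the chronological format 105/227 = 46.3% → the chronological format
The chronological format wins overall and in every industry group — no reversal.

No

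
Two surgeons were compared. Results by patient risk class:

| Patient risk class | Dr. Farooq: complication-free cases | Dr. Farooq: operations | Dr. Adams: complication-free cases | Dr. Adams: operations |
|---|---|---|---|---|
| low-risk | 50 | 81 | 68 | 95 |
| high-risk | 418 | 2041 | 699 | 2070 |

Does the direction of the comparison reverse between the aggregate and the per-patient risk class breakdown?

Low-risk: Dr. Farooq 50/81 = 61.7%, Dr. Adams 68/95 = 71.6% → Dr. Adams
High-risk: Dr. Farooq 418/2041 = 20.5%, Dr. Adams 699/2070 = 33.8% → Dr. Adams
Overall: Dr. Farooq 468/2122 = 22.1%, Dr. Adams 767/2165 = 35.4% → Dr. Adams
Dr. Adams wins overall and in every patient risk group — no reversal.

No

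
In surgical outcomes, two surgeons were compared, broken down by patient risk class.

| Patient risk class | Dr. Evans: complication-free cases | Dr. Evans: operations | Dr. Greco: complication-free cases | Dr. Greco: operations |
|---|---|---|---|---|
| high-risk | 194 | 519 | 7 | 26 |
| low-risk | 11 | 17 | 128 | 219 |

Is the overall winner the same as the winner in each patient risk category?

High-risk: Dr. Evans 194/519 = 37.4%, Dr. Greco 7/26 = 26.9% → Dr. Evans
Low-risk: Dr. Evans 11/17 = 64.7%, Dr. Greco 128/219 = 58.4% → Dr. Evans
Overall: Dr. Evans 205/536 = 38.2%, Dr. Greco 135/245 = 55.1% → Dr. Greco
Dr. Evans wins each patient risk group but Dr. Greco wins overall — the comparison reverses. Dr. Evans's operations skew toward high-risk, which has a lower base rate.

No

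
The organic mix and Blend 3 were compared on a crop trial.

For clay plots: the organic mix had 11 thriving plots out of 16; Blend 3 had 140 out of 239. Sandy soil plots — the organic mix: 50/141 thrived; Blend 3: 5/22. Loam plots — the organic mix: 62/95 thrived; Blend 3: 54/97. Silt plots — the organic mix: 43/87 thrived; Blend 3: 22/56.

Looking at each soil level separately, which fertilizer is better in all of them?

Clay: the organic mix 11/16 = 68.8%, Blend 3 140/239 = 58.6% → the organic mix
Sandy soil: the organic mix 50/141 = 35.5%, Blend 3 5/22 = 22.7% → the organic mix
Loam: the organic mix 62/95 = 65.3%, Blend 3 54/97 = 55.7% → the organic mix
Silt: the organic mix 43/87 = 49.4%, Blend 3 22/56 = 39.3% → the organic mix
The organic mix has the higher rate in all 4 groups.

the organic mix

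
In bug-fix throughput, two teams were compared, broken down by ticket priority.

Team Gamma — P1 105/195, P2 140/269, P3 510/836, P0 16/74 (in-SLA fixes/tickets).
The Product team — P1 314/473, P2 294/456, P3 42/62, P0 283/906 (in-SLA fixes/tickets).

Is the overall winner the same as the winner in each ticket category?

No

P1: Team Gamma 105/195 = 53.8%, the Product team 314/473 = 66.4% → the Product team
P2: Team Gamma 140/269 = 52.0%, the Product team 294/456 = 64.5% → the Product team
P3: Team Gamma 510/836 = 61.0%, the Product team 42/62 = 67.7% → the Product team
P0: Team Gamma 16/74 = 21.6%, the Product team 283/906 = 31.2% → the Product team
Overall: Team Gamma 771/1374 = 56.1%, the Product team 933/1897 = 49.2% → Team Gamma
The Product team wins each ticket group but Team Gamma wins overall — the comparison reverses. The Product team's tickets skew toward P0, which has a lower base rate.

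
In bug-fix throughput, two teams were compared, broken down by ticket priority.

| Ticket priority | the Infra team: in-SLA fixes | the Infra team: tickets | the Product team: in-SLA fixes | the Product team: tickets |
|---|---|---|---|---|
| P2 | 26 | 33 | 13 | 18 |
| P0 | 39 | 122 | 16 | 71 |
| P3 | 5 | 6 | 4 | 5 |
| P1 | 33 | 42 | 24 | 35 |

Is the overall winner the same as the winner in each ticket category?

P2: the Infra team 26/33 = 78.8%, the Product team 13/18 = 72.2% → the Infra team
P0: the Infra team 39/122 = 32.0%, the Product team 16/71 = 22.5% → the Infra team
P3: the Infra team 5/6 = 83.3%, the Product team 4/5 = 80.0% → the Infra team
P1: the Infra team 33/42 = 78.6%, the Product team 24/35 = 68.6% → the Infra team
Overall: the Infra team 103/203 = 50.7%, the Product team 57/129 = 44.2% → the Infra team
The Infra team wins overall and in every ticket group — no reversal.

Yes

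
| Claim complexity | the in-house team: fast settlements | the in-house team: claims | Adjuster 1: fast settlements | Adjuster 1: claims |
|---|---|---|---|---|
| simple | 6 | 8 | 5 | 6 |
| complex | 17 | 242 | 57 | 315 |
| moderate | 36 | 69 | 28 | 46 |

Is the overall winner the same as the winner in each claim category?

Simple: the in-house team 6/8 = 75.0%, Adjuster 1 5/6 = 83.3% → Adjuster 1
Complex: the in-house team 17/242 = 7.0%, Adjuster 1 57/315 = 18.1% → Adjuster 1
Moderate: the in-house team 36/69 = 52.2%, Adjuster 1 28/46 = 60.9% → Adjuster 1
Overall: the in-house team 59/319 = 18.5%, Adjuster 1 90/367 = 24.5% → Adjuster 1
Adjuster 1 wins overall and in every claim group — no reversal.

Yes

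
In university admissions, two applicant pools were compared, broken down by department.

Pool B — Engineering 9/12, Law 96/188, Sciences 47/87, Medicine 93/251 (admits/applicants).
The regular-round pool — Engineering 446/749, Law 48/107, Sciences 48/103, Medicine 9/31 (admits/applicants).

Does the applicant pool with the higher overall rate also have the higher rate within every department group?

No

Engineering: Pool B 9/12 = 75.0%, the regular-round pool 446/749 = 59.5% → Pool B
Law: Pool B 96/188 = 51.1%, the regular-round pool 48/107 = 44.9% → Pool B
Sciences: Pool B 47/87 = 54.0%, the regular-round pool 48/103 = 46.6% → Pool B
Medicine: Pool B 93/251 = 37.1%, the regular-round pool 9/31 = 29.0% → Pool B
Overall: Pool B 245/538 = 45.5%, the regular-round pool 551/990 = 55.7% → the regular-round pool
Pool B wins each department group but the regular-round pool wins overall — the comparison reverses. Pool B's applicants skew toward Medicine, which has a lower base rate.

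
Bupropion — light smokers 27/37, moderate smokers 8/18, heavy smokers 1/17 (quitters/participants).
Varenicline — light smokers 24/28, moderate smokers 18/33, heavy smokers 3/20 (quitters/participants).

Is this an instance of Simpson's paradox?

No

Light smokers: bupropion 27/37 = 73.0%, varenicline 24/28 = 85.7% → varenicline
Moderate smokers: bupropion 8/18 = 44.4%, varenicline 18/33 = 54.5% → varenicline
Heavy smokers: bupropion 1/17 = 5.9%, varenicline 3/20 = 15.0% → varenicline
Overall: bupropion 36/72 = 50.0%, varenicline 45/81 = 55.6% → varenicline
Varenicline wins overall and in every dependence group — no reversal.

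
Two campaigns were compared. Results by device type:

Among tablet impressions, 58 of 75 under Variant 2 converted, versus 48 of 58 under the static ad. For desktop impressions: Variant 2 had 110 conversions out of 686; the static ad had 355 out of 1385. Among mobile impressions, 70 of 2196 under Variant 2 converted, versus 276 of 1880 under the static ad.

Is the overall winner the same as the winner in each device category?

Yes

Tablet: Variant 2 58/75 = 77.3%, the static ad 48/58 = 82.8% → the static ad
Desktop: Variant 2 110/686 = 16.0%, the static ad 355/1385 = 25.6% → the static ad
Mobile: Variant 2 70/2196 = 3.2%, the static ad 276/1880 = 14.7% → the static ad
Overall: Variant 2 238/2957 = 8.0%, the static ad 679/3323 = 20.4% → the static ad
The static ad wins overall and in every device group — no reversal.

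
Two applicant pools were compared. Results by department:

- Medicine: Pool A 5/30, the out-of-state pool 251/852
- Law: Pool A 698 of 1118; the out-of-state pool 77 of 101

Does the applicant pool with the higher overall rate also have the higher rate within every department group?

Medicine: Pool A 5/30 = 16.7%, the out-of-state pool 251/852 = 29.5% → the out-of-state pool
Law: Pool A 698/1118 = 62.4%, the out-of-state pool 77/101 = 76.2% → the out-of-state pool
Overall: Pool A 703/1148 = 61.2%, the out-of-state pool 328/953 = 34.4% → Pool A
The out-of-state pool wins each department group but Pool A wins overall — the comparison reverses. The out-of-state pool's applicants skew toward Medicine, which has a lower base rate.

No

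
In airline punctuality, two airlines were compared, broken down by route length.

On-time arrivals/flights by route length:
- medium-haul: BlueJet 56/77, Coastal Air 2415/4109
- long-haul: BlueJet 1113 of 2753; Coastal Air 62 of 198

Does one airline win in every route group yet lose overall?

Medium-haul: BlueJet 56/77 = 72.7%, Coastal Air 2415/4109 = 58.8% → BlueJet
Long-haul: BlueJet 1113/2753 = 40.4%, Coastal Air 62/198 = 31.3% → BlueJet
Overall: BlueJet 1169/2830 = 41.3%, Coastal Air 2477/4307 = 57.5% → Coastal Air
BlueJet wins each route group but Coastal Air wins overall — the comparison reverses. BlueJet's flights skew toward long-haul, which has a lower base rate.

Yes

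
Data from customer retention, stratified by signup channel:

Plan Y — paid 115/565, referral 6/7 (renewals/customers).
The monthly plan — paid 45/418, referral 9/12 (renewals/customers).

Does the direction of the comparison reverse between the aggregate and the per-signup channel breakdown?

Paid: Plan Y 115/565 = 20.4%, the monthly plan 45/418 = 10.8% → Plan Y
Referral: Plan Y 6/7 = 85.7%, the monthly plan 9/12 = 75.0% → Plan Y
Overall: Plan Y 121/572 = 21.2%, the monthly plan 54/430 = 12.6% → Plan Y
Plan Y wins overall and in every signup group — no reversal.

No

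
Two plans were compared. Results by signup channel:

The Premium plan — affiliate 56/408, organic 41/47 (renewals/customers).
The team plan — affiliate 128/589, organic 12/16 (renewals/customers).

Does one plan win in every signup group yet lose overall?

No

Affiliate: the Premium plan 56/408 = 13.7%, the team plan 128/589 = 21.7% → the team plan
Organic: the Premium plan 41/47 = 87.2%, the team plan 12/16 = 75.0% → the Premium plan
Overall: the Premium plan 97/455 = 21.3%, the team plan 140/605 = 23.1% → the team plan
Neither sweeps: the Premium plan wins 1 of 2 groups, the team plan wins 1. The team plan wins overall but not every group — no Simpson reversal.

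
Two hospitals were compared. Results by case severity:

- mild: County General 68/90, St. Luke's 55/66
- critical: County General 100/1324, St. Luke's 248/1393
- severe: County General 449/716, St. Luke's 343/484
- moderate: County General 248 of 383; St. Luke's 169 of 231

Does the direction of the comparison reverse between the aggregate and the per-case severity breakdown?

Mild: County General 68/90 = 75.6%, St. Luke's 55/66 = 83.3% → St. Luke's
Critical: County General 100/1324 = 7.6%, St. Luke's 248/1393 = 17.8% → St. Luke's
Severe: County General 449/716 = 62.7%, St. Luke's 343/484 = 70.9% → St. Luke's
Moderate: County General 248/383 = 64.8%, St. Luke's 169/231 = 73.2% → St. Luke's
Overall: County General 865/2513 = 34.4%, St. Luke's 815/2174 = 37.5% → St. Luke's
St. Luke's wins overall and in every case group — no reversal.

No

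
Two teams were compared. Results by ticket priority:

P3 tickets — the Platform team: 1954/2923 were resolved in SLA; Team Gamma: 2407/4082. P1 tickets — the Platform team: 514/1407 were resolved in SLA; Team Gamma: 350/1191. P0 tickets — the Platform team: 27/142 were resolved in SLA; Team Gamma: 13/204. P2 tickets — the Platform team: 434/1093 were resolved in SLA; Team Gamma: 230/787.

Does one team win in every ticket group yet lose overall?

No

P3: the Platform team 1954/2923 = 66.8%, Team Gamma 2407/4082 = 59.0% → the Platform team
P1: the Platform team 514/1407 = 36.5%, Team Gamma 350/1191 = 29.4% → the Platform team
P0: the Platform team 27/142 = 19.0%, Team Gamma 13/204 = 6.4% → the Platform team
P2: the Platform team 434/1093 = 39.7%, Team Gamma 230/787 = 29.2% → the Platform team
Overall: the Platform team 2929/5565 = 52.6%, Team Gamma 3000/6264 = 47.9% → the Platform team
The Platform team wins overall and in every ticket group — no reversal.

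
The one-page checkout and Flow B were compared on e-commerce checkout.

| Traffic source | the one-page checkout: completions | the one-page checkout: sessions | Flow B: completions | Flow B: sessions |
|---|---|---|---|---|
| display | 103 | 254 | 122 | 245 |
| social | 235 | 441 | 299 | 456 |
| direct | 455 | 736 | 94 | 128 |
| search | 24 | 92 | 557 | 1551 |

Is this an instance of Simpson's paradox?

Display: the one-page checkout 103/254 = 40.6%, Flow B 122/245 = 49.8% → Flow B
Social: the one-page checkout 235/441 = 53.3%, Flow B 299/456 = 65.6% → Flow B
Direct: the one-page checkout 455/736 = 61.8%, Flow B 94/128 = 73.4% → Flow B
Search: the one-page checkout 24/92 = 26.1%, Flow B 557/1551 = 35.9% → Flow B
Overall: the one-page checkout 817/1523 = 53.6%, Flow B 1072/2380 = 45.0% → the one-page checkout
Flow B wins each traffic group but the one-page checkout wins overall — the comparison reverses. Flow B's sessions skew toward search, which has a lower base rate.

Yes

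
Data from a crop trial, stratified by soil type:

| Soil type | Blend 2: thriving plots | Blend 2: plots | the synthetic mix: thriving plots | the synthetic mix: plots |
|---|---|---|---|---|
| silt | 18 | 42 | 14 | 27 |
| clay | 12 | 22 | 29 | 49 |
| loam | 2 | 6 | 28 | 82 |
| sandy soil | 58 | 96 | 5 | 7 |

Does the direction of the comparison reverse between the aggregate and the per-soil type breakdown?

Yes

Silt: Blend 2 18/42 = 42.9%, the synthetic mix 14/27 = 51.9% → the synthetic mix
Clay: Blend 2 12/22 = 54.5%, the synthetic mix 29/49 = 59.2% → the synthetic mix
Loam: Blend 2 2/6 = 33.3%, the synthetic mix 28/82 = 34.1% → the synthetic mix
Sandy soil: Blend 2 58/96 = 60.4%, the synthetic mix 5/7 = 71.4% → the synthetic mix
Overall: Blend 2 90/166 = 54.2%, the synthetic mix 76/165 = 46.1% → Blend 2
The synthetic mix wins each soil group but Blend 2 wins overall — the comparison reverses. The synthetic mix's plots skew toward loam, which has a lower base rate.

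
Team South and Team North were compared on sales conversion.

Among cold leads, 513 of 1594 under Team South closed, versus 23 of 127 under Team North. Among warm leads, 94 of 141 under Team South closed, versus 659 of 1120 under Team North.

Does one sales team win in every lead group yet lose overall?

Yes

Cold: Team South 513/1594 = 32.2%, Team North 23/127 = 18.1% → Team South
Warm: Team South 94/141 = 66.7%, Team North 659/1120 = 58.8% → Team South
Overall: Team South 607/1735 = 35.0%, Team North 682/1247 = 54.7% → Team North
Team South wins each lead group but Team North wins overall — the comparison reverses. Team South's leads skew toward cold, which has a lower base rate.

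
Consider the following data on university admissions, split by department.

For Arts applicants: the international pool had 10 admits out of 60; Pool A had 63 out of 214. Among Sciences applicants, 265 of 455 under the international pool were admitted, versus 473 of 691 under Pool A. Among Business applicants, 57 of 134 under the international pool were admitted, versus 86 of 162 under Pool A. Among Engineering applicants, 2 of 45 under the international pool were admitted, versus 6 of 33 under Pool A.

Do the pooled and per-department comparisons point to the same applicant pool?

Arts: the international pool 10/60 = 16.7%, Pool A 63/214 = 29.4% → Pool A
Sciences: the international pool 265/455 = 58.2%, Pool A 473/691 = 68.5% → Pool A
Business: the international pool 57/134 = 42.5%, Pool A 86/162 = 53.1% → Pool A
Engineering: the international pool 2/45 = 4.4%, Pool A 6/33 = 18.2% → Pool A
Overall: the international pool 334/694 = 48.1%, Pool A 628/1100 = 57.1% → Pool A
Pool A wins overall and in every department group — no reversal.

Yes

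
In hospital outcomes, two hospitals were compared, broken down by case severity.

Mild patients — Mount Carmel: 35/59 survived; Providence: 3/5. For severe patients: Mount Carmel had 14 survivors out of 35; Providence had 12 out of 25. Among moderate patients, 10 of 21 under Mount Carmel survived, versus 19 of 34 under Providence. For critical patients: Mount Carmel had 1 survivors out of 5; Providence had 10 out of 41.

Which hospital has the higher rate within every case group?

Mild: Mount Carmel 35/59 = 59.3%, Providence 3/5 = 60.0% → Providence
Severe: Mount Carmel 14/35 = 40.0%, Providence 12/25 = 48.0% → Providence
Moderate: Mount Carmel 10/21 = 47.6%, Providence 19/34 = 55.9% → Providence
Critical: Mount Carmel 1/5 = 20.0%, Providence 10/41 = 24.4% → Providence
Providence has the higher rate in all 4 groups.

Providence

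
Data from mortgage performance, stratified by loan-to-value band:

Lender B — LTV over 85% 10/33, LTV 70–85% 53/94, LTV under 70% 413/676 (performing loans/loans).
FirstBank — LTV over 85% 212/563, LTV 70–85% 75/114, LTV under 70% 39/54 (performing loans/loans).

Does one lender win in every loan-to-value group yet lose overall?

LTV over 85%: Lender B 10/33 = 30.3%, FirstBank 212/563 = 37.7% → FirstBank
LTV 70–85%: Lender B 53/94 = 56.4%, FirstBank 75/114 = 65.8% → FirstBank
LTV under 70%: Lender B 413/676 = 61.1%, FirstBank 39/54 = 72.2% → FirstBank
Overall: Lender B 476/803 = 59.3%, FirstBank 326/731 = 44.6% → Lender B
FirstBank wins each loan-to-value group but Lender B wins overall — the comparison reverses. FirstBank's loans skew toward LTV over 85%, which has a lower base rate.

Yes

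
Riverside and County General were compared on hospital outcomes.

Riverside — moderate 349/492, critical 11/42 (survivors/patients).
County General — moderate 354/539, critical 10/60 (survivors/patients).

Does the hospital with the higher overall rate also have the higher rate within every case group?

Moderate: Riverside 349/492 = 70.9%, County General 354/539 = 65.7% → Riverside
Critical: Riverside 11/42 = 26.2%, County General 10/60 = 16.7% → Riverside
Overall: Riverside 360/534 = 67.4%, County General 364/599 = 60.8% → Riverside
Riverside wins overall and in every case group — no reversal.

Yes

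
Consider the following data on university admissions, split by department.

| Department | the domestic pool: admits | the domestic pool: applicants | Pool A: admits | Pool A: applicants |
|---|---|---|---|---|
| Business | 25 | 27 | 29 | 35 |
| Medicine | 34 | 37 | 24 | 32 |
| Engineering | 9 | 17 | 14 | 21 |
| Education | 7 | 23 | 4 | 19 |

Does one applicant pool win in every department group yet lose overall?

No

Business: the domestic pool 25/27 = 92.6%, Pool A 29/35 = 82.9% → the domestic pool
Medicine: the domestic pool 34/37 = 91.9%, Pool A 24/32 = 75.0% → the domestic pool
Engineering: the domestic pool 9/17 = 52.9%, Pool A 14/21 = 66.7% → Pool A
Education: the domestic pool 7/23 = 30.4%, Pool A 4/19 = 21.1% → the domestic pool
Overall: the domestic pool 75/104 = 72.1%, Pool A 71/107 = 66.4% → the domestic pool
Neither sweeps: the domestic pool wins 3 of 4 groups, Pool A wins 1. The domestic pool wins overall but not every group — no Simpson reversal.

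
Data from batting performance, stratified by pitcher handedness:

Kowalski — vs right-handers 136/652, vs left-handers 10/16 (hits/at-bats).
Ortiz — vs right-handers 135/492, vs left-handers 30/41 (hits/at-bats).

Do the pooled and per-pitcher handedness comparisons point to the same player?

Vs right-handers: Kowalski 136/652 = 20.9%, Ortiz 135/492 = 27.4% → Ortiz
Vs left-handers: Kowalski 10/16 = 62.5%, Ortiz 30/41 = 73.2% → Ortiz
Overall: Kowalski 146/668 = 21.9%, Ortiz 165/533 = 31.0% → Ortiz
Ortiz wins overall and in every pitcher group — no reversal.

Yes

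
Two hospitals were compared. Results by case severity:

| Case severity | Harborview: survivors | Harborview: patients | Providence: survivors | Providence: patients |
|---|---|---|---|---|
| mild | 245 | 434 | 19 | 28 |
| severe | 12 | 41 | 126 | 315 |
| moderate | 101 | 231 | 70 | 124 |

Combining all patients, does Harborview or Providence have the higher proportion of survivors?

Mild: Harborview 245/434 = 56.5%, Providence 19/28 = 67.9% → Providence
Severe: Harborview 12/41 = 29.3%, Providence 126/315 = 40.0% → Providence
Moderate: Harborview 101/231 = 43.7%, Providence 70/124 = 56.5% → Providence
Overall: Harborview 358/706 = 50.7%, Providence 215/467 = 46.0% → Harborview
(Providence wins every case group but Harborview wins overall — Providence's patients skew toward the low-rate severe group.)

Harborview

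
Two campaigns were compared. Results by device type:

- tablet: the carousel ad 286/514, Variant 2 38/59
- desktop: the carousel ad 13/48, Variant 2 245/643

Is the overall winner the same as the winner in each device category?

Tablet: the carousel ad 286/514 = 55.6%, Variant 2 38/59 = 64.4% → Variant 2
Desktop: the carousel ad 13/48 = 27.1%, Variant 2 245/643 = 38.1% → Variant 2
Overall: the carousel ad 299/562 = 53.2%, Variant 2 283/702 = 40.3% → the carousel ad
Variant 2 wins each device group but the carousel ad wins overall — the comparison reverses. Variant 2's impressions skew toward desktop, which has a lower base rate.

No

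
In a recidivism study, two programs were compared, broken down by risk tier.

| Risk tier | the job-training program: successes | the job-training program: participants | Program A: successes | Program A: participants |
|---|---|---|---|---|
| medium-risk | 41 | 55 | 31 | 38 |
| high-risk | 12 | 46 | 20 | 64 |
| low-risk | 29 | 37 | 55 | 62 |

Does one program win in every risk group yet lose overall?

No

Medium-risk: the job-training program 41/55 = 74.5%, Program A 31/38 = 81.6% → Program A
High-risk: the job-training program 12/46 = 26.1%, Program A 20/64 = 31.2% → Program A
Low-risk: the job-training program 29/37 = 78.4%, Program A 55/62 = 88.7% → Program A
Overall: the job-training program 82/138 = 59.4%, Program A 106/164 = 64.6% → Program A
Program A wins overall and in every risk group — no reversal.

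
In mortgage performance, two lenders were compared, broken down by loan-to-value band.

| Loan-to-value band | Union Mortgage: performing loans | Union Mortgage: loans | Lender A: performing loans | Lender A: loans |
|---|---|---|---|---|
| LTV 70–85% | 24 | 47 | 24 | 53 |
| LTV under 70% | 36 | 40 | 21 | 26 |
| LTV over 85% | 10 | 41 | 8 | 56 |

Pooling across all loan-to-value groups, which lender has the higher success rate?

Union Mortgage

LTV 70–85%: Union Mortgage 24/47 = 51.1%, Lender A 24/53 = 45.3% → Union Mortgage
LTV under 70%: Union Mortgage 36/40 = 90.0%, Lender A 21/26 = 80.8% → Union Mortgage
LTV over 85%: Union Mortgage 10/41 = 24.4%, Lender A 8/56 = 14.3% → Union Mortgage
Overall: Union Mortgage 70/128 = 54.7%, Lender A 53/135 = 39.3% → Union Mortgage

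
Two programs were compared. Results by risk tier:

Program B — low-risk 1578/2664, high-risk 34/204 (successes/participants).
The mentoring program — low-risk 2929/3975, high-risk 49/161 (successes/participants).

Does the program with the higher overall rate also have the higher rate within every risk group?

Low-risk: Program B 1578/2664 = 59.2%, the mentoring program 2929/3975 = 73.7% → the mentoring program
High-risk: Program B 34/204 = 16.7%, the mentoring program 49/161 = 30.4% → the mentoring program
Overall: Program B 1612/2868 = 56.2%, the mentoring program 2978/4136 = 72.0% → the mentoring program
The mentoring program wins overall and in every risk group — no reversal.

Yes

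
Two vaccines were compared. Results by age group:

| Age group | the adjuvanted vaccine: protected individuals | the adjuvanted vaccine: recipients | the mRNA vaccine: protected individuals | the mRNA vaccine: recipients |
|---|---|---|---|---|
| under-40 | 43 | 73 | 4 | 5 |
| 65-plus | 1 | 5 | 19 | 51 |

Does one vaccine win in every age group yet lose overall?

Yes

Under-40: the adjuvanted vaccine 43/73 = 58.9%, the mRNA vaccine 4/5 = 80.0% → the mRNA vaccine
65-plus: the adjuvanted vaccine 1/5 = 20.0%, the mRNA vaccine 19/51 = 37.3% → the mRNA vaccine
Overall: the adjuvanted vaccine 44/78 = 56.4%, the mRNA vaccine 23/56 = 41.1% → the adjuvanted vaccine
The mRNA vaccine wins each age group but the adjuvanted vaccine wins overall — the comparison reverses. The mRNA vaccine's recipients skew toward 65-plus, which has a lower base rate.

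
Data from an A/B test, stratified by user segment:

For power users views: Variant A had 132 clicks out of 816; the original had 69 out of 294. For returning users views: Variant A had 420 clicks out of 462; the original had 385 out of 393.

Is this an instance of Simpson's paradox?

Power users: Variant A 132/816 = 16.2%, the original 69/294 = 23.5% → the original
Returning users: Variant A 420/462 = 90.9%, the original 385/393 = 98.0% → the original
Overall: Variant A 552/1278 = 43.2%, the original 454/687 = 66.1% → the original
The original wins overall and in every user group — no reversal.

No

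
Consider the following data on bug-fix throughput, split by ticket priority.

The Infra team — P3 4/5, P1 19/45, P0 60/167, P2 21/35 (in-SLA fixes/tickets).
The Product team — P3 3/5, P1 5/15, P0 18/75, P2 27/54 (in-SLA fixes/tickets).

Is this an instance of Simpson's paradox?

P3: the Infra team 4/5 = 80.0%, the Product team 3/5 = 60.0% → the Infra team
P1: the Infra team 19/45 = 42.2%, the Product team 5/15 = 33.3% → the Infra team
P0: the Infra team 60/167 = 35.9%, the Product team 18/75 = 24.0% → the Infra team
P2: the Infra team 21/35 = 60.0%, the Product team 27/54 = 50.0% → the Infra team
Overall: the Infra team 104/252 = 41.3%, the Product team 53/149 = 35.6% → the Infra team
The Infra team wins overall and in every ticket group — no reversal.

No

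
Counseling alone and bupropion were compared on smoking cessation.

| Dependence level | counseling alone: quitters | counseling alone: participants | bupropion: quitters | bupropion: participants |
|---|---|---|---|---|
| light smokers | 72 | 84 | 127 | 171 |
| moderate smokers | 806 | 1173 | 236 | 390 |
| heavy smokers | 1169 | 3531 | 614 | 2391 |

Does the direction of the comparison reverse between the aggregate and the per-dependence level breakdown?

No

Light smokers: counseling alone 72/84 = 85.7%, bupropion 127/171 = 74.3% → counseling alone
Moderate smokers: counseling alone 806/1173 = 68.7%, bupropion 236/390 = 60.5% → counseling alone
Heavy smokers: counseling alone 1169/3531 = 33.1%, bupropion 614/2391 = 25.7% → counseling alone
Overall: counseling alone 2047/4788 = 42.8%, bupropion 977/2952 = 33.1% → counseling alone
Counseling alone wins overall and in every dependence group — no reversal.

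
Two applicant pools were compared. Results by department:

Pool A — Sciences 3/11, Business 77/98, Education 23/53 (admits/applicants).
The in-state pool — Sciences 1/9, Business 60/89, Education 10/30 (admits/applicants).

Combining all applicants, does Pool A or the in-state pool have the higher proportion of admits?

Pool A

Sciences: Pool A 3/11 = 27.3%, the in-state pool 1/9 = 11.1% → Pool A
Business: Pool A 77/98 = 78.6%, the in-state pool 60/89 = 67.4% → Pool A
Education: Pool A 23/53 = 43.4%, the in-state pool 10/30 = 33.3% → Pool A
Overall: Pool A 103/162 = 63.6%, the in-state pool 71/128 = 55.5% → Pool A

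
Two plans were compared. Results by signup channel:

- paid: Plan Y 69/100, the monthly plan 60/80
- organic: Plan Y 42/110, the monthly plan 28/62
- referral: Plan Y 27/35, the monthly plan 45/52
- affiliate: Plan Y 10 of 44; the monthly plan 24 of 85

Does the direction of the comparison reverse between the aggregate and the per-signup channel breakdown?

No

Paid: Plan Y 69/100 = 69.0%, the monthly plan 60/80 = 75.0% → the monthly plan
Organic: Plan Y 42/110 = 38.2%, the monthly plan 28/62 = 45.2% → the monthly plan
Referral: Plan Y 27/35 = 77.1%, the monthly plan 45/52 = 86.5% → the monthly plan
Affiliate: Plan Y 10/44 = 22.7%, the monthly plan 24/85 = 28.2% → the monthly plan
Overall: Plan Y 148/289 = 51.2%, the monthly plan 157/279 = 56.3% → the monthly plan
The monthly plan wins overall and in every signup group — no reversal.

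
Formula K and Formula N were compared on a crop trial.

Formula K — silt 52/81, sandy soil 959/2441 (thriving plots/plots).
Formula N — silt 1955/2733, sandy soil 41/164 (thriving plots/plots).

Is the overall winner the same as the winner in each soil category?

Silt: Formula K 52/81 = 64.2%, Formula N 1955/2733 = 71.5% → Formula N
Sandy soil: Formula K 959/2441 = 39.3%, Formula N 41/164 = 25.0% → Formula K
Overall: Formula K 1011/2522 = 40.1%, Formula N 1996/2897 = 68.9% → Formula N
Neither sweeps: Formula K wins 1 of 2 groups, Formula N wins 1. Formula N wins overall but not every group — no Simpson reversal.

No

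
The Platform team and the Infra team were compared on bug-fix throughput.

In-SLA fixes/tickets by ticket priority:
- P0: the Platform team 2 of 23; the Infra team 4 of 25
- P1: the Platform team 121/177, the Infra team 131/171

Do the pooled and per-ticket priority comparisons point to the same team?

P0: the Platform team 2/23 = 8.7%, the Infra team 4/25 = 16.0% → the Infra team
P1: the Platform team 121/177 = 68.4%, the Infra team 131/171 = 76.6% → the Infra team
Overall: the Platform team 123/200 = 61.5%, the Infra team 135/196 = 68.9% → the Infra team
The Infra team wins overall and in every ticket group — no reversal.

Yes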